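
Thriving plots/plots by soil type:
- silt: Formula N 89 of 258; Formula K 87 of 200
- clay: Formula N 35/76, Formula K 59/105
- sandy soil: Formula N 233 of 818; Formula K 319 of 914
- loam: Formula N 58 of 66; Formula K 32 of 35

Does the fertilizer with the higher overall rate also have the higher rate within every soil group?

Yes

Silt: Formula N 89/258 = 34.5%, Formula K 87/200 = 43.5% → Formula K
Clay: Formula N 35/76 = 46.1%, Formula K 59/105 = 56.2% → Formula K
Sandy soil: Formula N 233/818 = 28.5%, Formula K 319/914 = 34.9% → Formula K
Loam: Formula N 58/66 = 87.9%, Formula K 32/35 = 91.4% → Formula K
Overall: Formula N 415/1218 = 34.1%, Formula K 497/1254 = 39.6% → Formula K
Formula K wins overall and in every soil group — no reversal.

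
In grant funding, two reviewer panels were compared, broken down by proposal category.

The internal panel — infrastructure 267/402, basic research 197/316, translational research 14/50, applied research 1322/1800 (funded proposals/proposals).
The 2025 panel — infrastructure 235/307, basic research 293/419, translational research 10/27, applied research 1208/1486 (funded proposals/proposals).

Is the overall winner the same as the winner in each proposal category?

Infrastructure: the internal panel 267/402 = 66.4%, the 2025 panel 235/307 = 76.5% → the 2025 panel
Basic research: the internal panel 197/316 = 62.3%, the 2025 panel 293/419 = 69.9% → the 2025 panel
Translational research: the internal panel 14/50 = 28.0%, the 2025 panel 10/27 = 37.0% → the 2025 panel
Applied research: the internal panel 1322/1800 = 73.4%, the 2025 panel 1208/1486 = 81.3% → the 2025 panel
Overall: the internal panel 1800/2568 = 70.1%, the 2025 panel 1746/2239 = 78.0% → the 2025 panel
The 2025 panel wins overall and in every proposal group — no reversal.

Yes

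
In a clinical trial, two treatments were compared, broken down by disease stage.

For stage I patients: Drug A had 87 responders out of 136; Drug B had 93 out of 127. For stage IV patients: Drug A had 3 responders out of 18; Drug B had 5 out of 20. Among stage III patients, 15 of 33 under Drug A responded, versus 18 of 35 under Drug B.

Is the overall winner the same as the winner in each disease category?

Stage I: Drug A 87/136 = 64.0%, Drug B 93/127 = 73.2% → Drug B
Stage IV: Drug A 3/18 = 16.7%, Drug B 5/20 = 25.0% → Drug B
Stage III: Drug A 15/33 = 45.5%, Drug B 18/35 = 51.4% → Drug B
Overall: Drug A 105/187 = 56.1%, Drug B 116/182 = 63.7% → Drug B
Drug B wins overall and in every disease group — no reversal.

Yes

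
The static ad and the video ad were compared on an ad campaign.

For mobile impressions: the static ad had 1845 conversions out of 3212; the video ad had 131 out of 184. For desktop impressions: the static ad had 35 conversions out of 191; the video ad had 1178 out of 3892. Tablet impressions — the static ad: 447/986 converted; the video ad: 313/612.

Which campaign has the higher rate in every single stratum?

the video ad

Mobile: the static ad 1845/3212 = 57.4%, the video ad 131/184 = 71.2% → the video ad
Desktop: the static ad 35/191 = 18.3%, the video ad 1178/3892 = 30.3% → the video ad
Tablet: the static ad 447/986 = 45.3%, the video ad 313/612 = 51.1% → the video ad
The video ad has the higher rate in all 3 groups.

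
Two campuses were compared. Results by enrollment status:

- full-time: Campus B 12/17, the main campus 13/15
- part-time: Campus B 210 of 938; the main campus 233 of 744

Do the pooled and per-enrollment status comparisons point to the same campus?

Full-time: Campus B 12/17 = 70.6%, the main campus 13/15 = 86.7% → the main campus
Part-time: Campus B 210/938 = 22.4%, the main campus 233/744 = 31.3% → the main campus
Overall: Campus B 222/955 = 23.2%, the main campus 246/759 = 32.4% → the main campus
The main campus wins overall and in every enrollment group — no reversal.

Yes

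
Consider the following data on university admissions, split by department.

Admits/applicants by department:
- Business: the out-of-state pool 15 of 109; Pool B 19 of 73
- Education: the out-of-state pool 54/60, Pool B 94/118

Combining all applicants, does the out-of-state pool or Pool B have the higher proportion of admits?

Pool B

Business: the out-of-state pool 15/109 = 13.8%, Pool B 19/73 = 26.0% → Pool B
Education: the out-of-state pool 54/60 = 90.0%, Pool B 94/118 = 79.7% → the out-of-state pool
Overall: the out-of-state pool 69/169 = 40.8%, Pool B 113/191 = 59.2% → Pool B
(Neither sweeps every department group, but Pool B has the higher pooled rate.)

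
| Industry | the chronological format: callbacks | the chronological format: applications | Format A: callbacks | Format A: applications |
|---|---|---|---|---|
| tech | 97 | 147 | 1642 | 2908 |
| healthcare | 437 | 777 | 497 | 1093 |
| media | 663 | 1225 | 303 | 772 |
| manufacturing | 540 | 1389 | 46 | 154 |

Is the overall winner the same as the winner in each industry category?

No

Tech: the chronological format 97/147 = 66.0%, Format A 1642/2908 = 56.5% → the chronological format
Healthcare: the chronological format 437/777 = 56.2%, Format A 497/1093 = 45.5% → the chronological format
Media: the chronological format 663/1225 = 54.1%, Format A 303/772 = 39.2% → the chronological format
Manufacturing: the chronological format 540/1389 = 38.9%, Format A 46/154 = 29.9% → the chronological format
Overall: the chronological format 1737/3538 = 49.1%, Format A 2488/4927 = 50.5% → Format A
The chronological format wins each industry group but Format A wins overall — the comparison reverses. The chronological format's applications skew toward manufacturing, which has a lower base rate.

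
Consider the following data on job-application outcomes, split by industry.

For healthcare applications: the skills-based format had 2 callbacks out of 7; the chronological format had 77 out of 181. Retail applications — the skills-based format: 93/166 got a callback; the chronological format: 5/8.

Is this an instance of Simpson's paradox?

Yes

Healthcare: the skills-based format 2/7 = 28.6%, the chronological format 77/181 = 42.5% → the chronological format
Retail: the skills-based format 93/166 = 56.0%, the chronological format 5/8 = 62.5% → the chronological format
Overall: the skills-based format 95/173 = 54.9%, the chronological format 82/189 = 43.4% → the skills-based format
The chronological format wins each industry group but the skills-based format wins overall — the comparison reverses. The chronological format's applications skew toward healthcare, which has a lower base rate.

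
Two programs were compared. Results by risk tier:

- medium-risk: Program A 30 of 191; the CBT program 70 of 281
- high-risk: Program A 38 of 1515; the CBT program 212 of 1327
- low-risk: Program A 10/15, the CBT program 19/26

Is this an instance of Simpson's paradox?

No

Medium-risk: Program A 30/191 = 15.7%, the CBT program 70/281 = 24.9% → the CBT program
High-risk: Program A 38/1515 = 2.5%, the CBT program 212/1327 = 16.0% → the CBT program
Low-risk: Program A 10/15 = 66.7%, the CBT program 19/26 = 73.1% → the CBT program
Overall: Program A 78/1721 = 4.5%, the CBT program 301/1634 = 18.4% → the CBT program
The CBT program wins overall and in every risk group — no reversal.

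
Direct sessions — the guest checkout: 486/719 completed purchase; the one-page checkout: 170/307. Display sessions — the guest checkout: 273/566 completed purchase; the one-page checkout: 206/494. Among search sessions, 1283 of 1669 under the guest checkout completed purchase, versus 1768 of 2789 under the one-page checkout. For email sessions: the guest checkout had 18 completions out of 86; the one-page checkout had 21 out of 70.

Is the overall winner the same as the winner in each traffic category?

No

Direct: the guest checkout 486/719 = 67.6%, the one-page checkout 170/307 = 55.4% → the guest checkout
Display: the guest checkout 273/566 = 48.2%, the one-page checkout 206/494 = 41.7% → the guest checkout
Search: the guest checkout 1283/1669 = 76.9%, the one-page checkout 1768/2789 = 63.4% → the guest checkout
Email: the guest checkout 18/86 = 20.9%, the one-page checkout 21/70 = 30.0% → the one-page checkout
Overall: the guest checkout 2060/3040 = 67.8%, the one-page checkout 2165/3660 = 59.2% → the guest checkout
Neither sweeps: the guest checkout wins 3 of 4 groups, the one-page checkout wins 1. The guest checkout wins overall but not every group — no Simpson reversal.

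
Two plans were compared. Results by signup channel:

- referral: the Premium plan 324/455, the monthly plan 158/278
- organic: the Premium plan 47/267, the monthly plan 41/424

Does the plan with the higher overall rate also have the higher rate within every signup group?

Referral: the Premium plan 324/455 = 71.2%, the monthly plan 158/278 = 56.8% → the Premium plan
Organic: the Premium plan 47/267 = 17.6%, the monthly plan 41/424 = 9.7% → the Premium plan
Overall: the Premium plan 371/722 = 51.4%, the monthly plan 199/702 = 28.3% → the Premium plan
The Premium plan wins overall and in every signup group — no reversal.

Yes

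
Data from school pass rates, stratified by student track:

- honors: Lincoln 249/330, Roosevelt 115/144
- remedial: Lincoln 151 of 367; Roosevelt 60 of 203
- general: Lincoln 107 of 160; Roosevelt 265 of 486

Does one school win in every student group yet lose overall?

No

Honors: Lincoln 249/330 = 75.5%, Roosevelt 115/144 = 79.9% → Roosevelt
Remedial: Lincoln 151/367 = 41.1%, Roosevelt 60/203 = 29.6% → Lincoln
General: Lincoln 107/160 = 66.9%, Roosevelt 265/486 = 54.5% → Lincoln
Overall: Lincoln 507/857 = 59.2%, Roosevelt 440/833 = 52.8% → Lincoln
Neither sweeps: Lincoln wins 2 of 3 groups, Roosevelt wins 1. Lincoln wins overall but not every group — no Simpson reversal.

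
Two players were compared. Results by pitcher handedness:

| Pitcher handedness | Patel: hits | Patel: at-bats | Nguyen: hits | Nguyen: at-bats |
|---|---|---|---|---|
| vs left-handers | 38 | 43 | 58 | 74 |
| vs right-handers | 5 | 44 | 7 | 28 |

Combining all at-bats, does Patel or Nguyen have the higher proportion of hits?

Nguyen

Vs left-handers: Patel 38/43 = 88.4%, Nguyen 58/74 = 78.4% → Patel
Vs right-handers: Patel 5/44 = 11.4%, Nguyen 7/28 = 25.0% → Nguyen
Overall: Patel 43/87 = 49.4%, Nguyen 65/102 = 63.7% → Nguyen
(Neither sweeps every pitcher group, but Nguyen has the higher pooled rate.)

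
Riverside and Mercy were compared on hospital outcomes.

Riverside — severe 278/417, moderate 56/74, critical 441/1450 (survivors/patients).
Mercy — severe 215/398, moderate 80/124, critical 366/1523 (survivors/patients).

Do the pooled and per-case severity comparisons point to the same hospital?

Severe: Riverside 278/417 = 66.7%, Mercy 215/398 = 54.0% → Riverside
Moderate: Riverside 56/74 = 75.7%, Mercy 80/124 = 64.5% → Riverside
Critical: Riverside 441/1450 = 30.4%, Mercy 366/1523 = 24.0% → Riverside
Overall: Riverside 775/1941 = 39.9%, Mercy 661/2045 = 32.3% → Riverside
Riverside wins overall and in every case group — no reversal.

Yes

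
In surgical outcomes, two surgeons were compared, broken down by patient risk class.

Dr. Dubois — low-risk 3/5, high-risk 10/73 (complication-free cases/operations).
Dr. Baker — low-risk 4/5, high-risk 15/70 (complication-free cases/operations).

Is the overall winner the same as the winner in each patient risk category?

Yes

Low-risk: Dr. Dubois 3/5 = 60.0%, Dr. Baker 4/5 = 80.0% → Dr. Baker
High-risk: Dr. Dubois 10/73 = 13.7%, Dr. Baker 15/70 = 21.4% → Dr. Baker
Overall: Dr. Dubois 13/78 = 16.7%, Dr. Baker 19/75 = 25.3% → Dr. Baker
Dr. Baker wins overall and in every patient risk group — no reversal.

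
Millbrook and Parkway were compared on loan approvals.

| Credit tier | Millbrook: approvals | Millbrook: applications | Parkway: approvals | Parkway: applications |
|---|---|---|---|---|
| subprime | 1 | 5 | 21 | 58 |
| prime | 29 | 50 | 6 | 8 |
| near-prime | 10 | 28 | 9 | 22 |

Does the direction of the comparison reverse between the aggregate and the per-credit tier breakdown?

Yes

Subprime: Millbrook 1/5 = 20.0%, Parkway 21/58 = 36.2% → Parkway
Prime: Millbrook 29/50 = 58.0%, Parkway 6/8 = 75.0% → Parkway
Near-prime: Millbrook 10/28 = 35.7%, Parkway 9/22 = 40.9% → Parkway
Overall: Millbrook 40/83 = 48.2%, Parkway 36/88 = 40.9% → Millbrook
Parkway wins each credit group but Millbrook wins overall — the comparison reverses. Parkway's applications skew toward subprime, which has a lower base rate.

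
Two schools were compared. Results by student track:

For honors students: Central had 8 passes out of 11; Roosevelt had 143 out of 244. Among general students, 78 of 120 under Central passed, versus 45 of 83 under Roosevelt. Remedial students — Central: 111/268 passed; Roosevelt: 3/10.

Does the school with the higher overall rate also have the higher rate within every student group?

Honors: Central 8/11 = 72.7%, Roosevelt 143/244 = 58.6% → Central
General: Central 78/120 = 65.0%, Roosevelt 45/83 = 54.2% → Central
Remedial: Central 111/268 = 41.4%, Roosevelt 3/10 = 30.0% → Central
Overall: Central 197/399 = 49.4%, Roosevelt 191/337 = 56.7% → Roosevelt
Central wins each student group but Roosevelt wins overall — the comparison reverses. Central's students skew toward remedial, which has a lower base rate.

No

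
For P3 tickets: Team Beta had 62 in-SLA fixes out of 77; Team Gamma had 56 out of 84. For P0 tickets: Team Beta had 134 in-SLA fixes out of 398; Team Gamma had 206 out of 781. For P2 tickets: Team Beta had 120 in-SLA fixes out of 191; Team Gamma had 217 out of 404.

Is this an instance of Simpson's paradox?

No

P3: Team Beta 62/77 = 80.5%, Team Gamma 56/84 = 66.7% → Team Beta
P0: Team Beta 134/398 = 33.7%, Team Gamma 206/781 = 26.4% → Team Beta
P2: Team Beta 120/191 = 62.8%, Team Gamma 217/404 = 53.7% → Team Beta
Overall: Team Beta 316/666 = 47.4%, Team Gamma 479/1269 = 37.7% → Team Beta
Team Beta wins overall and in every ticket group — no reversal.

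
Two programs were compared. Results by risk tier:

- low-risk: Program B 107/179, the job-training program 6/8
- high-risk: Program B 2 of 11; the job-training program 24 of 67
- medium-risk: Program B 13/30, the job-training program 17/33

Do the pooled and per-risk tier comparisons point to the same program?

No

Low-risk: Program B 107/179 = 59.8%, the job-training program 6/8 = 75.0% → the job-training program
High-risk: Program B 2/11 = 18.2%, the job-training program 24/67 = 35.8% → the job-training program
Medium-risk: Program B 13/30 = 43.3%, the job-training program 17/33 = 51.5% → the job-training program
Overall: Program B 122/220 = 55.5%, the job-training program 47/108 = 43.5% → Program B
The job-training program wins each risk group but Program B wins overall — the comparison reverses. The job-training program's participants skew toward high-risk, which has a lower base rate.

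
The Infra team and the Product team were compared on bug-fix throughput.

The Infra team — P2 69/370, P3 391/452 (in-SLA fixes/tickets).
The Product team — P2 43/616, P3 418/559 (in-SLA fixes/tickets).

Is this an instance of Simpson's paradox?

No

P2: the Infra team 69/370 = 18.6%, the Product team 43/616 = 7.0% → the Infra team
P3: the Infra team 391/452 = 86.5%, the Product team 418/559 = 74.8% → the Infra team
Overall: the Infra team 460/822 = 56.0%, the Product team 461/1175 = 39.2% → the Infra team
The Infra team wins overall and in every ticket group — no reversal.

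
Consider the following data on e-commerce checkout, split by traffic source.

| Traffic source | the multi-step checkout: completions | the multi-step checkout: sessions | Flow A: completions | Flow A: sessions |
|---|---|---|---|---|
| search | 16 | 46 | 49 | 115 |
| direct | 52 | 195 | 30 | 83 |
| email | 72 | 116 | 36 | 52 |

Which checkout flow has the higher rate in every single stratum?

Flow A

Search: the multi-step checkout 16/46 = 34.8%, Flow A 49/115 = 42.6% → Flow A
Direct: the multi-step checkout 52/195 = 26.7%, Flow A 30/83 = 36.1% → Flow A
Email: the multi-step checkout 72/116 = 62.1%, Flow A 36/52 = 69.2% → Flow A
Flow A has the higher rate in all 3 groups.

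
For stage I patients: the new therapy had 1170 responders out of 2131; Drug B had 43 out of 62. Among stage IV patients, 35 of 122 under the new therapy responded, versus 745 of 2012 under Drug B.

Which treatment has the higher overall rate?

Stage I: the new therapy 1170/2131 = 54.9%, Drug B 43/62 = 69.4% → Drug B
Stage IV: the new therapy 35/122 = 28.7%, Drug B 745/2012 = 37.0% → Drug B
Overall: the new therapy 1205/2253 = 53.5%, Drug B 788/2074 = 38.0% → the new therapy
(Drug B wins every disease group but the new therapy wins overall — Drug B's patients skew toward the low-rate stage IV group.)

the new therapy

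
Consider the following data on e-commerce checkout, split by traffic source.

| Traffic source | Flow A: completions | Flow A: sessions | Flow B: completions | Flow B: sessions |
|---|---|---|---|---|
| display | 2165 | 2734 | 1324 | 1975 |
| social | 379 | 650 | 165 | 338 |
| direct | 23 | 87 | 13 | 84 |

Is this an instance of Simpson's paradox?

No

Display: Flow A 2165/2734 = 79.2%, Flow B 1324/1975 = 67.0% → Flow A
Social: Flow A 379/650 = 58.3%, Flow B 165/338 = 48.8% → Flow A
Direct: Flow A 23/87 = 26.4%, Flow B 13/84 = 15.5% → Flow A
Overall: Flow A 2567/3471 = 74.0%, Flow B 1502/2397 = 62.7% → Flow A
Flow A wins overall and in every traffic group — no reversal.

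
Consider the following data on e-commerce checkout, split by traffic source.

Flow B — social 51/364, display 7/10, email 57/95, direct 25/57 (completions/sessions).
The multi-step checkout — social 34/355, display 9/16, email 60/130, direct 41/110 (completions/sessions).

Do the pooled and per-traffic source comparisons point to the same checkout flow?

Yes

Social: Flow B 51/364 = 14.0%, the multi-step checkout 34/355 = 9.6% → Flow B
Display: Flow B 7/10 = 70.0%, the multi-step checkout 9/16 = 56.2% → Flow B
Email: Flow B 57/95 = 60.0%, the multi-step checkout 60/130 = 46.2% → Flow B
Direct: Flow B 25/57 = 43.9%, the multi-step checkout 41/110 = 37.3% → Flow B
Overall: Flow B 140/526 = 26.6%, the multi-step checkout 144/611 = 23.6% → Flow B
Flow B wins overall and in every traffic group — no reversal.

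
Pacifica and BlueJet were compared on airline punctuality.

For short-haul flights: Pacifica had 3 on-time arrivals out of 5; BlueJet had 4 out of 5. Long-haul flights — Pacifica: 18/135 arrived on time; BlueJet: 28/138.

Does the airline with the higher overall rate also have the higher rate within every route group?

Short-haul: Pacifica 3/5 = 60.0%, BlueJet 4/5 = 80.0% → BlueJet
Long-haul: Pacifica 18/135 = 13.3%, BlueJet 28/138 = 20.3% → BlueJet
Overall: Pacifica 21/140 = 15.0%, BlueJet 32/143 = 22.4% → BlueJet
BlueJet wins overall and in every route group — no reversal.

Yes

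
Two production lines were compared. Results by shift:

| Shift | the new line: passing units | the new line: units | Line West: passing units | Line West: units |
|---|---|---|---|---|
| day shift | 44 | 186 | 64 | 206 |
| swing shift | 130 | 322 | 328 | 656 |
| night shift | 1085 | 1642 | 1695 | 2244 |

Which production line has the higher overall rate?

Day shift: the new line 44/186 = 23.7%, Line West 64/206 = 31.1% → Line West
Swing shift: the new line 130/322 = 40.4%, Line West 328/656 = 50.0% → Line West
Night shift: the new line 1085/1642 = 66.1%, Line West 1695/2244 = 75.5% → Line West
Overall: the new line 1259/2150 = 58.6%, Line West 2087/3106 = 67.2% → Line West

Line West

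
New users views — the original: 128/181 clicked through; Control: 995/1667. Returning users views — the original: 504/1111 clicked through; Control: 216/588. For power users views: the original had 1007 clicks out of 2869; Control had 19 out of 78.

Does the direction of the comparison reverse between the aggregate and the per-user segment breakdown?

Yes

New users: the original 128/181 = 70.7%, Control 995/1667 = 59.7% → the original
Returning users: the original 504/1111 = 45.4%, Control 216/588 = 36.7% → the original
Power users: the original 1007/2869 = 35.1%, Control 19/78 = 24.4% → the original
Overall: the original 1639/4161 = 39.4%, Control 1230/2333 = 52.7% → Control
The original wins each user group but Control wins overall — the comparison reverses. The original's views skew toward power users, which has a lower base rate.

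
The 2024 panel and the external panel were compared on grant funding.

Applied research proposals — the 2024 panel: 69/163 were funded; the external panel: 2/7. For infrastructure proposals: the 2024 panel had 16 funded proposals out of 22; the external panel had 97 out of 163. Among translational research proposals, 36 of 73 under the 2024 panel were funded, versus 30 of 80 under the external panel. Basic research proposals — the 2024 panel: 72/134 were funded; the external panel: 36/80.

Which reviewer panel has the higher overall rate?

the external panel

Applied research: the 2024 panel 69/163 = 42.3%, the external panel 2/7 = 28.6% → the 2024 panel
Infrastructure: the 2024 panel 16/22 = 72.7%, the external panel 97/163 = 59.5% → the 2024 panel
Translational research: the 2024 panel 36/73 = 49.3%, the external panel 30/80 = 37.5% → the 2024 panel
Basic research: the 2024 panel 72/134 = 53.7%, the external panel 36/80 = 45.0% → the 2024 panel
Overall: the 2024 panel 193/392 = 49.2%, the external panel 165/330 = 50.0% → the external panel
(The 2024 panel wins every proposal group but the external panel wins overall — the 2024 panel's proposals skew toward the low-rate applied research group.)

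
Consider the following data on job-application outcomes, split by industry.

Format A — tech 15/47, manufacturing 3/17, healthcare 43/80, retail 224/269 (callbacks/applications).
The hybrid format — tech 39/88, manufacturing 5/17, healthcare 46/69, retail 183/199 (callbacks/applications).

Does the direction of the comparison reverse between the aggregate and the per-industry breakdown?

Tech: Format A 15/47 = 31.9%, the hybrid format 39/88 = 44.3% → the hybrid format
Manufacturing: Format A 3/17 = 17.6%, the hybrid format 5/17 = 29.4% → the hybrid format
Healthcare: Format A 43/80 = 53.8%, the hybrid format 46/69 = 66.7% → the hybrid format
Retail: Format A 224/269 = 83.3%, the hybrid format 183/199 = 92.0% → the hybrid format
Overall: Format A 285/413 = 69.0%, the hybrid format 273/373 = 73.2% → the hybrid format
The hybrid format wins overall and in every industry group — no reversal.

No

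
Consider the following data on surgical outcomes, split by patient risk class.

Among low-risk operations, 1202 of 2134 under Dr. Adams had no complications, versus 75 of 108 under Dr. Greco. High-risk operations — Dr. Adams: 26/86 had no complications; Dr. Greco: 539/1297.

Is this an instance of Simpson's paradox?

Yes

Low-risk: Dr. Adams 1202/2134 = 56.3%, Dr. Greco 75/108 = 69.4% → Dr. Greco
High-risk: Dr. Adams 26/86 = 30.2%, Dr. Greco 539/1297 = 41.6% → Dr. Greco
Overall: Dr. Adams 1228/2220 = 55.3%, Dr. Greco 614/1405 = 43.7% → Dr. Adams
Dr. Greco wins each patient risk group but Dr. Adams wins overall — the comparison reverses. Dr. Greco's operations skew toward high-risk, which has a lower base rate.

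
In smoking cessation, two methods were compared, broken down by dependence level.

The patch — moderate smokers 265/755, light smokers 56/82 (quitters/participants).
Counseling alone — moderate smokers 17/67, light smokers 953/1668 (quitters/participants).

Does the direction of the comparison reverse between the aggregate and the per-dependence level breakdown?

Yes

Moderate smokers: the patch 265/755 = 35.1%, counseling alone 17/67 = 25.4% → the patch
Light smokers: the patch 56/82 = 68.3%, counseling alone 953/1668 = 57.1% → the patch
Overall: the patch 321/837 = 38.4%, counseling alone 970/1735 = 55.9% → counseling alone
The patch wins each dependence group but counseling alone wins overall — the comparison reverses. The patch's participants skew toward moderate smokers, which has a lower base rate.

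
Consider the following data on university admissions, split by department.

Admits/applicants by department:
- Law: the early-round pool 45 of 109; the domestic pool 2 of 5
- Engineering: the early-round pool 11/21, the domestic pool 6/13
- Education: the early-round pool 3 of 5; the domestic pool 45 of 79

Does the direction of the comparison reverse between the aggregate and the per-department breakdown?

Yes

Law: the early-round pool 45/109 = 41.3%, the domestic pool 2/5 = 40.0% → the early-round pool
Engineering: the early-round pool 11/21 = 52.4%, the domestic pool 6/13 = 46.2% → the early-round pool
Education: the early-round pool 3/5 = 60.0%, the domestic pool 45/79 = 57.0% → the early-round pool
Overall: the early-round pool 59/135 = 43.7%, the domestic pool 53/97 = 54.6% → the domestic pool
The early-round pool wins each department group but the domestic pool wins overall — the comparison reverses. The early-round pool's applicants skew toward Law, which has a lower base rate.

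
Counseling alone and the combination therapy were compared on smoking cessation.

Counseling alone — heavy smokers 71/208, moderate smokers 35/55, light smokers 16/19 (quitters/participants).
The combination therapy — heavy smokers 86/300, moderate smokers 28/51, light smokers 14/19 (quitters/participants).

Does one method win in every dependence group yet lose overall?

Heavy smokers: counseling alone 71/208 = 34.1%, the combination therapy 86/300 = 28.7% → counseling alone
Moderate smokers: counseling alone 35/55 = 63.6%, the combination therapy 28/51 = 54.9% → counseling alone
Light smokers: counseling alone 16/19 = 84.2%, the combination therapy 14/19 = 73.7% → counseling alone
Overall: counseling alone 122/282 = 43.3%, the combination therapy 128/370 = 34.6% → counseling alone
Counseling alone wins overall and in every dependence group — no reversal.

No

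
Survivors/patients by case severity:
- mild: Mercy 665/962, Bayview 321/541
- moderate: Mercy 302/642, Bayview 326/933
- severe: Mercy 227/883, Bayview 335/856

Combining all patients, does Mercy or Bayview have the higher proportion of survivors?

Mild: Mercy 665/962 = 69.1%, Bayview 321/541 = 59.3% → Mercy
Moderate: Mercy 302/642 = 47.0%, Bayview 326/933 = 34.9% → Mercy
Severe: Mercy 227/883 = 25.7%, Bayview 335/856 = 39.1% → Bayview
Overall: Mercy 1194/2487 = 48.0%, Bayview 982/2330 = 42.1% → Mercy
(Neither sweeps every case group, but Mercy has the higher pooled rate.)

Mercy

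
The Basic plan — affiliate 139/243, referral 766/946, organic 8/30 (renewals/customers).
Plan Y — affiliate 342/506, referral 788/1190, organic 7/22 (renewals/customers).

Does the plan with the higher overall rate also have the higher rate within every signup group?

No

Affiliate: the Basic plan 139/243 = 57.2%, Plan Y 342/506 = 67.6% → Plan Y
Referral: the Basic plan 766/946 = 81.0%, Plan Y 788/1190 = 66.2% → the Basic plan
Organic: the Basic plan 8/30 = 26.7%, Plan Y 7/22 = 31.8% → Plan Y
Overall: the Basic plan 913/1219 = 74.9%, Plan Y 1137/1718 = 66.2% → the Basic plan
Neither sweeps: the Basic plan wins 1 of 3 groups, Plan Y wins 2. The Basic plan wins overall but not every group — no Simpson reversal.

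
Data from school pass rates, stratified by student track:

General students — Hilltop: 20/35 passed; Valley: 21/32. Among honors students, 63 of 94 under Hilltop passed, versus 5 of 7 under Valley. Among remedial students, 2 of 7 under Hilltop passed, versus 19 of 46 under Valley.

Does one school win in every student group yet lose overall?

General: Hilltop 20/35 = 57.1%, Valley 21/32 = 65.6% → Valley
Honors: Hilltop 63/94 = 67.0%, Valley 5/7 = 71.4% → Valley
Remedial: Hilltop 2/7 = 28.6%, Valley 19/46 = 41.3% → Valley
Overall: Hilltop 85/136 = 62.5%, Valley 45/85 = 52.9% → Hilltop
Valley wins each student group but Hilltop wins overall — the comparison reverses. Valley's students skew toward remedial, which has a lower base rate.

Yes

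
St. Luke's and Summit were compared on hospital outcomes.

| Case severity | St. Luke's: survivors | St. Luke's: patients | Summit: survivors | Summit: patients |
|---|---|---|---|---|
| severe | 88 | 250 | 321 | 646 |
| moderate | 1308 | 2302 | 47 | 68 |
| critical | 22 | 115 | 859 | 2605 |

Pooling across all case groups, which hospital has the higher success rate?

St. Luke's

Severe: St. Luke's 88/250 = 35.2%, Summit 321/646 = 49.7% → Summit
Moderate: St. Luke's 1308/2302 = 56.8%, Summit 47/68 = 69.1% → Summit
Critical: St. Luke's 22/115 = 19.1%, Summit 859/2605 = 33.0% → Summit
Overall: St. Luke's 1418/2667 = 53.2%, Summit 1227/3319 = 37.0% → St. Luke's
(Summit wins every case group but St. Luke's wins overall — Summit's patients skew toward the low-rate critical group.)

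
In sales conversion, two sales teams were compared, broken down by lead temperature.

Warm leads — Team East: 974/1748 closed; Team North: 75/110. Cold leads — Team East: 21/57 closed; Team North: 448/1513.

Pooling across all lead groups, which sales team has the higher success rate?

Team East

Warm: Team East 974/1748 = 55.7%, Team North 75/110 = 68.2% → Team North
Cold: Team East 21/57 = 36.8%, Team North 448/1513 = 29.6% → Team East
Overall: Team East 995/1805 = 55.1%, Team North 523/1623 = 32.2% → Team East
(Neither sweeps every lead group, but Team East has the higher pooled rate.)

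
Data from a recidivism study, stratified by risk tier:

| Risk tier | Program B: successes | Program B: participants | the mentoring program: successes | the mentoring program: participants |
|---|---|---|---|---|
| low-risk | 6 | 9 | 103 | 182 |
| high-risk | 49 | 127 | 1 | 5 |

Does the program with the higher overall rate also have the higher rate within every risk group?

No

Low-risk: Program B 6/9 = 66.7%, the mentoring program 103/182 = 56.6% → Program B
High-risk: Program B 49/127 = 38.6%, the mentoring program 1/5 = 20.0% → Program B
Overall: Program B 55/136 = 40.4%, the mentoring program 104/187 = 55.6% → the mentoring program
Program B wins each risk group but the mentoring program wins overall — the comparison reverses. Program B's participants skew toward high-risk, which has a lower base rate.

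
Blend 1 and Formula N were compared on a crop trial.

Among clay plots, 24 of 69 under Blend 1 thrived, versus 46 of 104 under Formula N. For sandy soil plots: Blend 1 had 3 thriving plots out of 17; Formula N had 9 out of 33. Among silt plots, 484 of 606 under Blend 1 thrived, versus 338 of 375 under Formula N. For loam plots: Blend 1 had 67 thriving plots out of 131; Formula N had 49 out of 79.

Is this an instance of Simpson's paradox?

Clay: Blend 1 24/69 = 34.8%, Formula N 46/104 = 44.2% → Formula N
Sandy soil: Blend 1 3/17 = 17.6%, Formula N 9/33 = 27.3% → Formula N
Silt: Blend 1 484/606 = 79.9%, Formula N 338/375 = 90.1% → Formula N
Loam: Blend 1 67/131 = 51.1%, Formula N 49/79 = 62.0% → Formula N
Overall: Blend 1 578/823 = 70.2%, Formula N 442/591 = 74.8% → Formula N
Formula N wins overall and in every soil group — no reversal.

No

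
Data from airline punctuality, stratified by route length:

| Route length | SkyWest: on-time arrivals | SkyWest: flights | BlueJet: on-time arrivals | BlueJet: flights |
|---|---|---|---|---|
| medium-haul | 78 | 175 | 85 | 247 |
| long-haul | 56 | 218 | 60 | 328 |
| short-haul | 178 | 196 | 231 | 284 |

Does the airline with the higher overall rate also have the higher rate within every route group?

Medium-haul: SkyWest 78/175 = 44.6%, BlueJet 85/247 = 34.4% → SkyWest
Long-haul: SkyWest 56/218 = 25.7%, BlueJet 60/328 = 18.3% → SkyWest
Short-haul: SkyWest 178/196 = 90.8%, BlueJet 231/284 = 81.3% → SkyWest
Overall: SkyWest 312/589 = 53.0%, BlueJet 376/859 = 43.8% → SkyWest
SkyWest wins overall and in every route group — no reversal.

Yes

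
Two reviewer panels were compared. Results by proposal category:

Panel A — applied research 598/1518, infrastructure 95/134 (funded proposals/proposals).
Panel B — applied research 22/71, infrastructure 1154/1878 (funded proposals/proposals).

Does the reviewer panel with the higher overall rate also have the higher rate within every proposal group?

No

Applied research: Panel A 598/1518 = 39.4%, Panel B 22/71 = 31.0% → Panel A
Infrastructure: Panel A 95/134 = 70.9%, Panel B 1154/1878 = 61.4% → Panel A
Overall: Panel A 693/1652 = 41.9%, Panel B 1176/1949 = 60.3% → Panel B
Panel A wins each proposal group but Panel B wins overall — the comparison reverses. Panel A's proposals skew toward applied research, which has a lower base rate.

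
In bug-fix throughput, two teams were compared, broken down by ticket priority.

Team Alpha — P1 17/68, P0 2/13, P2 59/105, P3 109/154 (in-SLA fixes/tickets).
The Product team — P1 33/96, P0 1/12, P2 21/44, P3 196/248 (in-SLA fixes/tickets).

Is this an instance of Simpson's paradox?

P1: Team Alpha 17/68 = 25.0%, the Product team 33/96 = 34.4% → the Product team
P0: Team Alpha 2/13 = 15.4%, the Product team 1/12 = 8.3% → Team Alpha
P2: Team Alpha 59/105 = 56.2%, the Product team 21/44 = 47.7% → Team Alpha
P3: Team Alpha 109/154 = 70.8%, the Product team 196/248 = 79.0% → the Product team
Overall: Team Alpha 187/340 = 55.0%, the Product team 251/400 = 62.8% → the Product team
Neither sweeps: Team Alpha wins 2 of 4 groups, the Product team wins 2. The Product team wins overall but not every group — no Simpson reversal.

No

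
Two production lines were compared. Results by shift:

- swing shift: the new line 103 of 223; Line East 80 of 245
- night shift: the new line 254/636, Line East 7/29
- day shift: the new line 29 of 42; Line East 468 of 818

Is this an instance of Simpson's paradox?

Swing shift: the new line 103/223 = 46.2%, Line East 80/245 = 32.7% → the new line
Night shift: the new line 254/636 = 39.9%, Line East 7/29 = 24.1% → the new line
Day shift: the new line 29/42 = 69.0%, Line East 468/818 = 57.2% → the new line
Overall: the new line 386/901 = 42.8%, Line East 555/1092 = 50.8% → Line East
The new line wins each shift group but Line East wins overall — the comparison reverses. The new line's units skew toward night shift, which has a lower base rate.

Yes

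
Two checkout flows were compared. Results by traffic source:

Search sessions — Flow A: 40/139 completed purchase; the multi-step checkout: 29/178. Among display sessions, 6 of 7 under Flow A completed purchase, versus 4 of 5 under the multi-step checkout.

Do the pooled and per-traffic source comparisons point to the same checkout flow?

Yes

Search: Flow A 40/139 = 28.8%, the multi-step checkout 29/178 = 16.3% → Flow A
Display: Flow A 6/7 = 85.7%, the multi-step checkout 4/5 = 80.0% → Flow A
Overall: Flow A 46/146 = 31.5%, the multi-step checkout 33/183 = 18.0% → Flow A
Flow A wins overall and in every traffic group — no reversal.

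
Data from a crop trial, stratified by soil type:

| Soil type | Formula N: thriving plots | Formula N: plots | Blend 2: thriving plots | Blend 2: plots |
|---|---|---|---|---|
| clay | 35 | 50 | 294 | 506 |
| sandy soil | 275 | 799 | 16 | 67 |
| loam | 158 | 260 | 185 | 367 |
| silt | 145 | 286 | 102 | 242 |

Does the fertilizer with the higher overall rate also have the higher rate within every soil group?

No

Clay: Formula N 35/50 = 70.0%, Blend 2 294/506 = 58.1% → Formula N
Sandy soil: Formula N 275/799 = 34.4%, Blend 2 16/67 = 23.9% → Formula N
Loam: Formula N 158/260 = 60.8%, Blend 2 185/367 = 50.4% → Formula N
Silt: Formula N 145/286 = 50.7%, Blend 2 102/242 = 42.1% → Formula N
Overall: Formula N 613/1395 = 43.9%, Blend 2 597/1182 = 50.5% → Blend 2
Formula N wins each soil group but Blend 2 wins overall — the comparison reverses. Formula N's plots skew toward sandy soil, which has a lower base rate.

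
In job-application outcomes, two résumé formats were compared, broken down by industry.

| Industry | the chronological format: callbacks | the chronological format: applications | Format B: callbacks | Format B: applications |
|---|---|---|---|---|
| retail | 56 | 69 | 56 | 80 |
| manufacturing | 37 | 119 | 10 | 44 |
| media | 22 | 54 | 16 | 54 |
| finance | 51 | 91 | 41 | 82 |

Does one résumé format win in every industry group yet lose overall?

Retail: the chronological format 56/69 = 81.2%, Format B 56/80 = 70.0% → the chronological format
Manufacturing: the chronological format 37/119 = 31.1%, Format B 10/44 = 22.7% → the chronological format
Media: the chronological format 22/54 = 40.7%, Format B 16/54 = 29.6% → the chronological format
Finance: the chronological format 51/91 = 56.0%, Format B 41/82 = 50.0% → the chronological format
Overall: the chronological format 166/333 = 49.8%, Format B 123/260 = 47.3% → the chronological format
The chronological format wins overall and in every industry group — no reversal.

No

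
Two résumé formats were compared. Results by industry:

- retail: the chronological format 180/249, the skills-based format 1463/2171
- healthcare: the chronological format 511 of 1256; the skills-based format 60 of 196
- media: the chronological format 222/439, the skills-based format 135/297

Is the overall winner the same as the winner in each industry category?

Retail: the chronological format 180/249 = 72.3%, the skills-based format 1463/2171 = 67.4% → the chronological format
Healthcare: the chronological format 511/1256 = 40.7%, the skills-based format 60/196 = 30.6% → the chronological format
Media: the chronological format 222/439 = 50.6%, the skills-based format 135/297 = 45.5% → the chronological format
Overall: the chronological format 913/1944 = 47.0%, the skills-based format 1658/2664 = 62.2% → the skills-based format
The chronological format wins each industry group but the skills-based format wins overall — the comparison reverses. The chronological format's applications skew toward healthcare, which has a lower base rate.

No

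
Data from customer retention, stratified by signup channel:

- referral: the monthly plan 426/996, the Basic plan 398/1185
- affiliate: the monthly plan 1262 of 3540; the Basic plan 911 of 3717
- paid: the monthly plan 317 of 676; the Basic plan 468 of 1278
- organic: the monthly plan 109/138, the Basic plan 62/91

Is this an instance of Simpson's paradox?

Referral: the monthly plan 426/996 = 42.8%, the Basic plan 398/1185 = 33.6% → the monthly plan
Affiliate: the monthly plan 1262/3540 = 35.6%, the Basic plan 911/3717 = 24.5% → the monthly plan
Paid: the monthly plan 317/676 = 46.9%, the Basic plan 468/1278 = 36.6% → the monthly plan
Organic: the monthly plan 109/138 = 79.0%, the Basic plan 62/91 = 68.1% → the monthly plan
Overall: the monthly plan 2114/5350 = 39.5%, the Basic plan 1839/6271 = 29.3% → the monthly plan
The monthly plan wins overall and in every signup group — no reversal.

No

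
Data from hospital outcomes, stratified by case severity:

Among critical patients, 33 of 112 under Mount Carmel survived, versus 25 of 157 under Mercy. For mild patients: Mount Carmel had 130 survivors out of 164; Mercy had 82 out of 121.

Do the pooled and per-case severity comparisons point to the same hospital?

Yes

Critical: Mount Carmel 33/112 = 29.5%, Mercy 25/157 = 15.9% → Mount Carmel
Mild: Mount Carmel 130/164 = 79.3%, Mercy 82/121 = 67.8% → Mount Carmel
Overall: Mount Carmel 163/276 = 59.1%, Mercy 107/278 = 38.5% → Mount Carmel
Mount Carmel wins overall and in every case group — no reversal.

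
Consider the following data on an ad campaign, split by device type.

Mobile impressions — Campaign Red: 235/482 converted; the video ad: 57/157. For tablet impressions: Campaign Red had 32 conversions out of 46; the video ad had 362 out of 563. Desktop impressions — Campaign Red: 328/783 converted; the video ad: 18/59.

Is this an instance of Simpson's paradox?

Mobile: Campaign Red 235/482 = 48.8%, the video ad 57/157 = 36.3% → Campaign Red
Tablet: Campaign Red 32/46 = 69.6%, the video ad 362/563 = 64.3% → Campaign Red
Desktop: Campaign Red 328/783 = 41.9%, the video ad 18/59 = 30.5% → Campaign Red
Overall: Campaign Red 595/1311 = 45.4%, the video ad 437/779 = 56.1% → the video ad
Campaign Red wins each device group but the video ad wins overall — the comparison reverses. Campaign Red's impressions skew toward desktop, which has a lower base rate.

Yes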